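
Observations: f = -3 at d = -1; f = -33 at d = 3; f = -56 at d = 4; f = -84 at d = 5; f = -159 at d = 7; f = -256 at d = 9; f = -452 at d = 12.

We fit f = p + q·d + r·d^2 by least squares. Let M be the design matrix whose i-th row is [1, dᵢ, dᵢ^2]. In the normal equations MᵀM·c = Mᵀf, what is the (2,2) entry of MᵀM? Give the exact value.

325

Row 2 ↔ basis d, column 2 ↔ basis d, so (MᵀM)_{2,2} = Σᵢ (d)·(d) = (-1)·(-1) + (3)·(3) + (4)·(4) + (5)·(5) + (7)·(7) + (9)·(9) + (12)·(12) = 325.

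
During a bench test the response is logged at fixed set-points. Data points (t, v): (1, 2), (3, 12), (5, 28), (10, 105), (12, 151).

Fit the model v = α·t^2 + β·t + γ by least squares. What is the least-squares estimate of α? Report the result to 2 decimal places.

Normal-equation sums: Σt^2·t^2 = 31443, Σt^2·t = 2881, Σt^2 = 279, Σt·t = 279, Σt = 31, Σ1 = 5.
Right-hand side: Σt^2·v = 33054, Σt·v = 3040, Σv = 298.
So AᵀA·[α, β, γ]ᵀ = Aᵀv: [[31443, 2881, 279]; [2881, 279, 31]; [279, 31, 5]]·[α, β, γ]ᵀ = [33054, 3040, 298]ᵀ.
Inverting the 3×3 Gram matrix, [α, β, γ]ᵀ = [66314/65839, 24951/65839, 68987/65839]ᵀ.

α = 1.01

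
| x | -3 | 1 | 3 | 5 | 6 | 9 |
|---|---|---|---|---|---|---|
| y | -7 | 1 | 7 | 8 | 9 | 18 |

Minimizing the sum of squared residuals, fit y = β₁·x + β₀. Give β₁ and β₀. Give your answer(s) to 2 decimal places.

Forming AᵀA = [[161, 21]; [21, 6]] and Aᵀy = [299, 36]ᵀ gives AᵀA·[β₁, β₀]ᵀ = Aᵀy.
det = 161·6 − 21² = 525.
β₁ = (299·6 − 21·36)/525 = 346/175; β₀ = (161·36 − 21·299)/525 = -23/25.

β₁ = 1.98, β₀ = -0.92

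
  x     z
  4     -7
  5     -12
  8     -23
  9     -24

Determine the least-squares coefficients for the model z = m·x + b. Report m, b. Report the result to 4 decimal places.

m = -3.4706, b = 6.0588

The normal equations are: 186·m + 26·b = -488;  26·m + 4·b = -66.
(Σx·x = 186, Σx = 26, Σ1 = 4, Σx·z = -488, Σz = -66.)
Determinant 186·4 − 26² = 68.
m = ((-488)·4 − 26·(-66))/68 = -59/17; b = (186·(-66) − 26·(-488))/68 = 103/17.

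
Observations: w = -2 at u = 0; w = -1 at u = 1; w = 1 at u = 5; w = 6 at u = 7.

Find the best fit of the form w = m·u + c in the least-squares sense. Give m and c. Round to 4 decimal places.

With design matrix M, MᵀM = [[75, 13]; [13, 4]] and Mᵀw = [46, 4]ᵀ.
Determinant 75·4 − 13² = 131.
m = (46·4 − 13·4)/131 = 132/131; c = (75·4 − 13·46)/131 = -298/131.

m = 1.0076, c = -2.2748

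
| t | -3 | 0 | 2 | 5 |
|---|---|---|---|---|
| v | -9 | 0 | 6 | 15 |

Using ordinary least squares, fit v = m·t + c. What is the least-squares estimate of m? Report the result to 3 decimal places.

Sums needed: Σt·t = 38, Σt = 4, Σ1 = 4.
Moment sums: Σt·v = 114, Σv = 12.
So XᵀX·[m, c]ᵀ = Xᵀv: [[38, 4]; [4, 4]]·[m, c]ᵀ = [114, 12]ᵀ.
det = 38·4 − 4² = 136.
m = (114·4 − 4·12)/136 = 3; c = (38·12 − 4·114)/136 = 0.

m = 3.000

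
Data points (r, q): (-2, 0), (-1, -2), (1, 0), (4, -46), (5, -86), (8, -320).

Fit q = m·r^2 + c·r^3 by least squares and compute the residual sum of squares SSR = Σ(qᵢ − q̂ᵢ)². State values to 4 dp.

SSR = 5.8163

The normal equations are: 4995·m + 36885·c = -23368;  36885·m + 281931·c = -177532.
Eliminating c: 281931·(row 1) − 36885·(row 2) gives 47742120·m = 281931·(-23368) − 36885·(-177532) = -39895788, so m = -3324649/3978510.
Then c = ((-177532) − 36885·(-3324649/3978510))/281931 = -414061/795702.
Residuals: -543974/663085, -3351338/1989255, 899159/663085, 447074/663085, -24751/397851, -174752/1989255; SSR = 3856678/663085.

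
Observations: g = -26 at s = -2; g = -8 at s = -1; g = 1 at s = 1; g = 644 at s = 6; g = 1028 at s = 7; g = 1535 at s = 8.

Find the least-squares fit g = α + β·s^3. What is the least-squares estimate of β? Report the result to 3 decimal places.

Normal-equation sums: Σ1 = 6, Σs^3 = 1063, Σs^3·s^3 = 426515.
And Σg = 3174, Σs^3·g = 1277845.
det = 6·426515 − 1063² = 1429121.
α = (3174·426515 − 1063·1277845)/1429121 = -4590625/1429121; β = (6·1277845 − 1063·3174)/1429121 = 4293108/1429121.

β = 3.004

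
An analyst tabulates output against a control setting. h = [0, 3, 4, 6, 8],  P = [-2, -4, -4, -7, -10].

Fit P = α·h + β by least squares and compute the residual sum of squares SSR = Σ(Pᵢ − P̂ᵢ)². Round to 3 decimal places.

Setting ∂/∂α … = 0 gives: 125·α + 21·β = -150;  21·α + 5·β = -27.
(Σh·h = 125, Σh = 21, Σ1 = 5, Σh·P = -150, ΣP = -27.)
Eliminating β: 5·(row 1) − 21·(row 2) gives 184·α = 5·(-150) − 21·(-27) = -183, so α = -183/184.
Then β = ((-27) − 21·(-183/184))/5 = -225/184.
Residuals: -143/184, 19/92, 221/184, 35/184, -151/184; SSR = 515/184.

SSR = 2.799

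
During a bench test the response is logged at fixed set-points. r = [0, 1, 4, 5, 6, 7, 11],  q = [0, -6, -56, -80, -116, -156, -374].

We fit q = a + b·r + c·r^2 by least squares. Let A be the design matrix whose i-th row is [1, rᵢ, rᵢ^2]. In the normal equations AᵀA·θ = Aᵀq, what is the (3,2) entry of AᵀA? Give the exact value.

2080

Row 3 ↔ basis r^2, column 2 ↔ basis r, so (AᵀA)_{3,2} = Σᵢ (r^2)·(r) = (0)·(0) + (1)·(1) + (16)·(4) + (25)·(5) + (36)·(6) + (49)·(7) + (121)·(11) = 2080.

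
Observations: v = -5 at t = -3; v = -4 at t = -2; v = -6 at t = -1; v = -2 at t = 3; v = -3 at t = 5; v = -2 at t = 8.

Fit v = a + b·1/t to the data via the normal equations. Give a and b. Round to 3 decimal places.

a = -3.087, b = 2.960

Forming MᵀM = [[6, -47/40]; [-47/40, 22001/14400]] and Mᵀv = [-22, 163/20]ᵀ gives MᵀM·[a, b]ᵀ = Mᵀv.
det = 6·(22001/14400) − (-47/40)² = 1495/192.
a = ((-22)·(22001/14400) − (-47/40)·(163/20))/(1495/192) = -346124/112125; b = (6·(163/20) − (-47/40)·(-22))/(1495/192) = 22128/7475.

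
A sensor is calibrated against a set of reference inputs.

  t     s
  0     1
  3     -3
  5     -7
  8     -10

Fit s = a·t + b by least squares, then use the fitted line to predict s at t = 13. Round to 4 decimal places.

The normal system XᵀX·[a, b]ᵀ = Xᵀs is [[98, 16]; [16, 4]]·[a, b]ᵀ = [-124, -19]ᵀ.
Eliminating b: 4·(row 1) − 16·(row 2) gives 136·a = 4·(-124) − 16·(-19) = -192, so a = -24/17.
Then b = ((-19) − 16·(-24/17))/4 = 61/68.
At t = 13: ŝ = (-24/17)·(13) + (61/68)·(1) = -1187/68.

ŝ = -17.4559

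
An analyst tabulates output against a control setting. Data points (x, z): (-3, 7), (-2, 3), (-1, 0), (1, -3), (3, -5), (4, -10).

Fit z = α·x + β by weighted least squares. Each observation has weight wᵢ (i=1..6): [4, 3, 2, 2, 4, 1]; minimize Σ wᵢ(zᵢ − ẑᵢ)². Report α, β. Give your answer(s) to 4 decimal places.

Forming AᵀWA = [[104, -2]; [-2, 16]] and AᵀWz = [-208, 1]ᵀ gives AᵀWA·[α, β]ᵀ = AᵀWz.
Determinant 104·16 − (-2)² = 1660.
α = ((-208)·16 − (-2)·1)/1660 = -1663/830; β = (104·1 − (-2)·(-208))/1660 = -78/415.

α = -2.0036, β = -0.1880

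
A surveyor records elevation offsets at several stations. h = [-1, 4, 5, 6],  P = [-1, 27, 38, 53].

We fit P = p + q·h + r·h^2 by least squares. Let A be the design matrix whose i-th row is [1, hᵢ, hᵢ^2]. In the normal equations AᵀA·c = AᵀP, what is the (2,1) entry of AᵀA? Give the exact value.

Row 2 ↔ basis h, column 1 ↔ basis 1, so (AᵀA)_{2,1} = Σᵢ h = (-1)·(1) + (4)·(1) + (5)·(1) + (6)·(1) = 14.

14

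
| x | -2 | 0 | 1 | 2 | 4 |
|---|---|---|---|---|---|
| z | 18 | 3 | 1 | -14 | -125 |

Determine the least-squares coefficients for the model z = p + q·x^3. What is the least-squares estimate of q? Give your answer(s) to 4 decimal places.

q = -1.9923

Sums needed: Σ1 = 5, Σx^3 = 65, Σx^3·x^3 = 4225.
Right-hand side: Σz = -117, Σx^3·z = -8255.
So AᵀA·[p, q]ᵀ = Aᵀz: [[5, 65]; [65, 4225]]·[p, q]ᵀ = [-117, -8255]ᵀ.
Determinant 5·4225 − 65² = 16900.
p = ((-117)·4225 − 65·(-8255))/16900 = 5/2; q = (5·(-8255) − 65·(-117))/16900 = -259/130.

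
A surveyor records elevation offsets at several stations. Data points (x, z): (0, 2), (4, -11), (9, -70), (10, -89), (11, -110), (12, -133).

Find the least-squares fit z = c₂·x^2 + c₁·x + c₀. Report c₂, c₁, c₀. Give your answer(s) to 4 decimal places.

c₂ = -1.0339, c₁ = 1.2387, c₀ = 1.6149

The normal equations are: 52194·c₂ + 4852·c₁ + 462·c₀ = -47208;  4852·c₂ + 462·c₁ + 46·c₀ = -4370;  462·c₂ + 46·c₁ + 6·c₀ = -411.
(Σx^2·x^2 = 52194, Σx^2·x = 4852, Σx^2 = 462, Σx·x = 462, Σx = 46, Σ1 = 6, Σx^2·z = -47208, Σx·z = -4370, Σz = -411.)
Solving the 3×3 system (Gaussian elimination) gives c₂ = -52223/50510, c₁ = 12513/10102, c₀ = 81571/50510.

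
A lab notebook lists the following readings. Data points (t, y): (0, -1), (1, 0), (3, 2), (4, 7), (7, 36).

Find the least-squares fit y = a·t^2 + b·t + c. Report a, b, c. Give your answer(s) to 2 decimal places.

a = 1.08, b = -2.45, c = -0.10

With design matrix M, MᵀM = [[2739, 435, 75]; [435, 75, 15]; [75, 15, 5]] and Mᵀy = [1894, 286, 44]ᵀ.
Solving the 3×3 system (Gaussian elimination) gives a = 13/12, b = -49/20, c = -1/10.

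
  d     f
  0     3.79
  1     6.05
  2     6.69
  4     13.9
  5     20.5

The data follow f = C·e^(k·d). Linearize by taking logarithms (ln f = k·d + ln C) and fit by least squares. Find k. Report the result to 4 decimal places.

k = 0.3248

Taking logs, ln f = k·d + ln C, so regress ln f on d.
AᵀA = [[46.0000, 12.0000]; [12.0000, 5]], rhs = [31.2310, 10.6854]ᵀ  (here Σd = 12.0000, Σ(d)² = 46.0000, Σln f = 10.6854, Σd·ln f = 31.2310).
Solving (det = 86.0000): k = 0.32477, ln C = 1.35761.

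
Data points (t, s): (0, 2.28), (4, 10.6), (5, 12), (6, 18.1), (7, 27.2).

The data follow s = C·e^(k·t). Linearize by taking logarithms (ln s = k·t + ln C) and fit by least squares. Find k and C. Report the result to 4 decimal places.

With ln sᵢ as the transformed response and tᵢ as the regressor:
Σt = 22.0000, Σ(t)² = 126.0000, Σln s = 11.8691, Σt·ln s = 62.3659.
Equations: 126.0000·k + 22.0000·ln C = 62.3659;  22.0000·k + 5·ln C = 11.8691.
Δ = 126.0000·5 − (22.0000)² = 146.0000; k = (62.3659·5 − 22.0000·11.8691)/146.0000 = 0.34733, ln C = (126.0000·11.8691 − 22.0000·62.3659)/146.0000 = 0.84556, so C = exp(0.84556) = 2.32928.

k = 0.3473, C = 2.3293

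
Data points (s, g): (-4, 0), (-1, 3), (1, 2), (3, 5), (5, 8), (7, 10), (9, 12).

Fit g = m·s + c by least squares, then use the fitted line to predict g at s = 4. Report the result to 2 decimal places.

ĝ = 6.79

From the data, Σs·s = 182, Σs = 20, Σ1 = 7.
Right-hand side: Σs·g = 232, Σg = 40.
MᵀM·[m, c]ᵀ = Mᵀg becomes [[182, 20]; [20, 7]]·[m, c]ᵀ = [232, 40]ᵀ.
Determinant 182·7 − 20² = 874.
m = (232·7 − 20·40)/874 = 412/437; c = (182·40 − 20·232)/874 = 1320/437.
At s = 4: ĝ = (412/437)·(4) + (1320/437)·(1) = 2968/437.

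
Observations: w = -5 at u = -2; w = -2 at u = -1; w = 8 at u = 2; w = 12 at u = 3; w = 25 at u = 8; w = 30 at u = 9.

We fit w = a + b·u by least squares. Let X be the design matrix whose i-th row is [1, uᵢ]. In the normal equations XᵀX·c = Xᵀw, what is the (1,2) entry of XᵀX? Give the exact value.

19

Row 1 ↔ basis 1, column 2 ↔ basis u, so (XᵀX)_{1,2} = Σᵢ u = (1)·(-2) + (1)·(-1) + (1)·(2) + (1)·(3) + (1)·(8) + (1)·(9) = 19.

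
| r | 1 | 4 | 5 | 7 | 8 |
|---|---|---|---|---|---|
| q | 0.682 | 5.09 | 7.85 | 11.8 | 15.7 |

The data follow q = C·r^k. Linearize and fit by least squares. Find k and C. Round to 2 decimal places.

k = 1.49, C = 0.68

With ln qᵢ as the transformed response and ln rᵢ as the regressor:
Σln r = 7.0211, Σ(ln r)² = 12.6227, Σln q = 8.5268, Σln r·ln q = 16.1009.
Equations: 12.6227·k + 7.0211·ln C = 16.1009;  7.0211·k + 5·ln C = 8.5268.
Solving (det = 13.8181): k = 1.49348, ln C = -0.39181, so C = exp(-0.39181) = 0.67583.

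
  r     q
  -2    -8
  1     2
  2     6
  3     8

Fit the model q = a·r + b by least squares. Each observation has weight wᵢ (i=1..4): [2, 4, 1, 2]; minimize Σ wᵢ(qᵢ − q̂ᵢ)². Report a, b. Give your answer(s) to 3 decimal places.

a = 3.256, b = -1.339

The normal system AᵀWA·[a, b]ᵀ = AᵀWq is [[34, 8]; [8, 9]]·[a, b]ᵀ = [100, 14]ᵀ.
det = 34·9 − 8² = 242.
a = (100·9 − 8·14)/242 = 394/121; b = (34·14 − 8·100)/242 = -162/121.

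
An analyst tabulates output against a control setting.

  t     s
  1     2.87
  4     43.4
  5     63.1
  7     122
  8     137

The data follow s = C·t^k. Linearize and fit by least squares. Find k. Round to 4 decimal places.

k = 1.8913

Let Y = ln s. Fitting Y = k·ln t + ln C by least squares:
Σln t = 7.0211, Σ(ln t)² = 12.6227, Σln s = 18.6935, Σln t·ln s = 31.4766.
Equations: 12.6227·k + 7.0211·ln C = 31.4766;  7.0211·k + 5·ln C = 18.6935.
Δ = 12.6227·5 − (7.0211)² = 13.8181; k = (31.4766·5 − 7.0211·18.6935)/13.8181 = 1.89133, ln C = (12.6227·18.6935 − 7.0211·31.4766)/13.8181 = 1.08286.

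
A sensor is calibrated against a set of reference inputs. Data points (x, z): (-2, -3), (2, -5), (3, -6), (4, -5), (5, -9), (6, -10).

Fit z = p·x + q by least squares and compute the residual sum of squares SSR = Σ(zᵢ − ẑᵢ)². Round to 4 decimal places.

Compute the Gram sums: Σx·x = 94, Σx = 18, Σ1 = 6.
Moment sums: Σx·z = -147, Σz = -38.
So MᵀM·[p, q]ᵀ = Mᵀz: [[94, 18]; [18, 6]]·[p, q]ᵀ = [-147, -38]ᵀ.
Eliminating q: 6·(row 1) − 18·(row 2) gives 240·p = 6·(-147) − 18·(-38) = -198, so p = -33/40.
Then q = ((-38) − 18·(-33/40))/6 = -463/120.
Residuals: -19/24, 61/120, 1/3, 259/120, -61/60, -143/120; SSR = 973/120.

SSR = 8.1083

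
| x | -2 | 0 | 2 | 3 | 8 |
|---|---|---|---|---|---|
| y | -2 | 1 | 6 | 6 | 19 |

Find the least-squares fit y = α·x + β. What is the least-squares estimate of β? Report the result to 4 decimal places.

Normal-equation sums: Σx·x = 81, Σx = 11, Σ1 = 5.
For Aᵀy: Σx·y = 186, Σy = 30.
Normal equations: [[81, 11]; [11, 5]]·[α, β]ᵀ = [186, 30]ᵀ.
det = 81·5 − 11² = 284.
α = (186·5 − 11·30)/284 = 150/71; β = (81·30 − 11·186)/284 = 96/71.

β = 1.3521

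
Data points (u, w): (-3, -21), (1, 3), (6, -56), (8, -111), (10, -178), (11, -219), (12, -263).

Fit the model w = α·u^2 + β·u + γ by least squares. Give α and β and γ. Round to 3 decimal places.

Setting ∂/∂α … = 0 gives: 50851·α + 4761·β + 475·γ = -91477;  4761·α + 475·β + 45·γ = -8503;  475·α + 45·β + 7·γ = -845.
(Σu^2·u^2 = 50851, Σu^2·u = 4761, Σu^2 = 475, Σu·u = 475, Σu = 45, Σ1 = 7, Σu^2·w = -91477, Σu·w = -8503, Σw = -845.)
Inverting the 3×3 Gram matrix, [α, β, γ]ᵀ = [-479759/237333, 162146/79111, 778490/237333]ᵀ.

α = -2.021, β = 2.050, γ = 3.280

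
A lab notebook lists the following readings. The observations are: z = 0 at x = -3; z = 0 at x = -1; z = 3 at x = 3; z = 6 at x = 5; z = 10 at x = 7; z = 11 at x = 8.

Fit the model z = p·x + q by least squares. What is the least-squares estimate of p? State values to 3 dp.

p = 1.053

MᵀM·[p, q]ᵀ = Mᵀz reads: 157·p + 19·q = 197;  19·p + 6·q = 30.
(Σx·x = 157, Σx = 19, Σ1 = 6, Σx·z = 197, Σz = 30.)
Eliminating q: 6·(row 1) − 19·(row 2) gives 581·p = 6·197 − 19·30 = 612, so p = 612/581.
Then q = (30 − 19·(612/581))/6 = 967/581.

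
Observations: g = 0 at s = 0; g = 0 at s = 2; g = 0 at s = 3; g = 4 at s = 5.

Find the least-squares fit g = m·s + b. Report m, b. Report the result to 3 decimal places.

m = 0.769, b = -0.923

The normal system AᵀA·[m, b]ᵀ = Aᵀg is [[38, 10]; [10, 4]]·[m, b]ᵀ = [20, 4]ᵀ.
Determinant 38·4 − 10² = 52.
m = (20·4 − 10·4)/52 = 10/13; b = (38·4 − 10·20)/52 = -12/13.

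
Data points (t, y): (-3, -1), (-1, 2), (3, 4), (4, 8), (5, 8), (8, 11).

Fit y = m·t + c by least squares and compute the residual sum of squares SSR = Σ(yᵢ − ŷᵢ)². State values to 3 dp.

From the data, Σt·t = 124, Σt = 16, Σ1 = 6.
Right-hand side: Σt·y = 173, Σy = 32.
Eliminating c: 6·(row 1) − 16·(row 2) gives 488·m = 6·173 − 16·32 = 526, so m = 263/244.
Then c = (32 − 16·(263/244))/6 = 150/61.
Residuals: -55/244, 151/244, -413/244, 75/61, 37/244, -5/61; SSR = 1181/244.

SSR = 4.840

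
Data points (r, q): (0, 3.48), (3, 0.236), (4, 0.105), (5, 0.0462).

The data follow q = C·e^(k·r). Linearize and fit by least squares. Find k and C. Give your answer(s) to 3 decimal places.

Let Y = ln q. Fitting Y = k·r + ln C by least squares:
XᵀX = [[50.0000, 12.0000]; [12.0000, 4]], rhs = [-28.7208, -5.5255]ᵀ  (here Σr = 12.0000, Σ(r)² = 50.0000, Σln q = -5.5255, Σr·ln q = -28.7208).
Slope k = (n·Σr·ln q − Σr·Σln q)/(n·Σ(r)² − (Σr)²) = (4·-28.7208 − 12.0000·-5.5255)/56.0000 = -0.86746; ln C = (Σln q − k·Σr)/n = 1.22102, so C = exp(1.22102) = 3.39063.

k = -0.867, C = 3.391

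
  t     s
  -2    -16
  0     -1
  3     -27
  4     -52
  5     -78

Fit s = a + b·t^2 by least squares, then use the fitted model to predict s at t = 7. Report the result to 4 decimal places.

Entries of MᵀM: Σ1 = 5, Σt^2 = 54, Σt^2·t^2 = 978.
Moment sums: Σs = -174, Σt^2·s = -3089.
Determinant 5·978 − 54² = 1974.
a = ((-174)·978 − 54·(-3089))/1974 = -561/329; b = (5·(-3089) − 54·(-174))/1974 = -6049/1974.
At t = 7: ŝ = (-561/329)·(1) + (-6049/1974)·(49) = -299767/1974.

ŝ = -151.8576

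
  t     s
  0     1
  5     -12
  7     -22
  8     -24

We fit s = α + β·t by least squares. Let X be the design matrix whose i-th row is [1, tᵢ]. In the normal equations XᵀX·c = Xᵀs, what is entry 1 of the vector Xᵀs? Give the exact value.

Entry 1 ↔ basis 1, so (Xᵀs)_{1} = Σᵢ sᵢ = (1)·(1) + (1)·(-12) + (1)·(-22) + (1)·(-24) = -57.

-57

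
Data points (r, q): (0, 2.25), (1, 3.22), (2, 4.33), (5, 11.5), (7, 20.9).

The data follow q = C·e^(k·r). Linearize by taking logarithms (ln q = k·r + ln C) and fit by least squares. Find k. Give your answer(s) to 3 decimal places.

k = 0.318

Taking logs, ln q = k·r + ln C, so regress ln q on r.
AᵀA = [[79.0000, 15.0000]; [15.0000, 5]], rhs = [37.5905, 8.9280]ᵀ  (here Σr = 15.0000, Σ(r)² = 79.0000, Σln q = 8.9280, Σr·ln q = 37.5905).
Slope k = (n·Σr·ln q − Σr·Σln q)/(n·Σ(r)² − (Σr)²) = (5·37.5905 − 15.0000·8.9280)/170.0000 = 0.31784; ln C = (Σln q − k·Σr)/n = 0.83207.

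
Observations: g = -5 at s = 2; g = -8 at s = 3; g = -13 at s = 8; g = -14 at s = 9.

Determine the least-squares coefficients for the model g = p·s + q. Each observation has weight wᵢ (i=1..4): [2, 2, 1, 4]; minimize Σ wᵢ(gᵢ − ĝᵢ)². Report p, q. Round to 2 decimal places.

From the data, Σwᵢ·s·s = 414, Σwᵢ·s = 54, Σwᵢ·1 = 9.
Moment sums: Σwᵢ·s·g = -676, Σwᵢ·g = -95.
Normal equations: [[414, 54]; [54, 9]]·[p, q]ᵀ = [-676, -95]ᵀ.
det = 414·9 − 54² = 810.
p = ((-676)·9 − 54·(-95))/810 = -53/45; q = (414·(-95) − 54·(-676))/810 = -157/45.

p = -1.18, q = -3.49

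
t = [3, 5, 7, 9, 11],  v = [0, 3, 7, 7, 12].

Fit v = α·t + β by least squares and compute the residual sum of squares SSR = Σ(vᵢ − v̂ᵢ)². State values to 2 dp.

With design matrix M, MᵀM = [[285, 35]; [35, 5]] and Mᵀv = [259, 29]ᵀ.
det = 285·5 − 35² = 200.
α = (259·5 − 35·29)/200 = 7/5; β = (285·29 − 35·259)/200 = -4.
Residuals: -1/5, 0, 6/5, -8/5, 3/5; SSR = 22/5.

SSR = 4.40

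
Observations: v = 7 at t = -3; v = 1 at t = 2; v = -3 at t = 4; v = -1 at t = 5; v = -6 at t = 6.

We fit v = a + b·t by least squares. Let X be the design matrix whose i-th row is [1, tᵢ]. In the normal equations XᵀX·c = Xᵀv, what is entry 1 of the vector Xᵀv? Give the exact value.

Entry 1 ↔ basis 1, so (Xᵀv)_{1} = Σᵢ vᵢ = (1)·(7) + (1)·(1) + (1)·(-3) + (1)·(-1) + (1)·(-6) = -2.

-2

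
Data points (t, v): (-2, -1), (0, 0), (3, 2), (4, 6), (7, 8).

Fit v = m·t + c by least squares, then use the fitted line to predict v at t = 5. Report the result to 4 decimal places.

MᵀM·[m, c]ᵀ = Mᵀv reads: 78·m + 12·c = 88;  12·m + 5·c = 15.
Determinant 78·5 − 12² = 246.
m = (88·5 − 12·15)/246 = 130/123; c = (78·15 − 12·88)/246 = 19/41.
At t = 5: v̂ = (130/123)·(5) + (19/41)·(1) = 707/123.

v̂ = 5.7480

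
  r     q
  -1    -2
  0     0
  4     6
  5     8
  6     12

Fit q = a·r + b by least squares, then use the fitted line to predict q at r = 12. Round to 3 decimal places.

q̂ = 21.588

Compute the Gram sums: Σr·r = 78, Σr = 14, Σ1 = 5.
Moment sums: Σr·q = 138, Σq = 24.
det = 78·5 − 14² = 194.
a = (138·5 − 14·24)/194 = 177/97; b = (78·24 − 14·138)/194 = -30/97.
At r = 12: q̂ = (177/97)·(12) + (-30/97)·(1) = 2094/97.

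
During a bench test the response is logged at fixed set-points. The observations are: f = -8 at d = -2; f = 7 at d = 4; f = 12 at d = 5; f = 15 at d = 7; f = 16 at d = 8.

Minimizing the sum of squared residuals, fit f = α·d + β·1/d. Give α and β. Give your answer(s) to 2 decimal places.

α = 1.91, β = 7.07

Sums needed: Σd·d = 158, Σd·1/d = 5, Σ1/d·1/d = 30461/78400.
Right-hand side: Σd·f = 337, Σ1/d·f = 1721/140.
Normal equations: [[158, 5]; [5, 30461/78400]]·[α, β]ᵀ = [337, 1721/140]ᵀ.
det = 158·(30461/78400) − 5² = 1426419/39200.
α = (337·(30461/78400) − 5·(1721/140))/(1426419/39200) = 605173/316982; β = (158·(1721/140) − 5·337)/(1426419/39200) = 1120560/158491.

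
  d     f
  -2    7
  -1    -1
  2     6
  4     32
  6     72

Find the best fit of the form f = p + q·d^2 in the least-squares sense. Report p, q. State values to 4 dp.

Normal-equation sums: Σ1 = 5, Σd^2 = 61, Σd^2·d^2 = 1585.
For Aᵀf: Σf = 116, Σd^2·f = 3155.
AᵀA·[p, q]ᵀ = Aᵀf becomes [[5, 61]; [61, 1585]]·[p, q]ᵀ = [116, 3155]ᵀ.
Eliminating q: 1585·(row 1) − 61·(row 2) gives 4204·p = 1585·116 − 61·3155 = -8595, so p = -8595/4204.
Then q = (3155 − 61·(-8595/4204))/1585 = 8699/4204.

p = -2.0445, q = 2.0692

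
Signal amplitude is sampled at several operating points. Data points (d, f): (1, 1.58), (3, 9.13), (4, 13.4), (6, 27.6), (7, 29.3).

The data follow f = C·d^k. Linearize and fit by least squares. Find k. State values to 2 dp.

k = 1.54

Linearized form: ln f = k·ln d + ln C. From the 5 transformed points,
Σln d = 6.2226, Σ(ln d)² = 10.1257, Σln f = 11.9596, Σln d·ln f = 18.5446.
Normal system: [[10.1257, 6.2226]; [6.2226, 5]]·[k, ln C]ᵀ = [18.5446, 11.9596]ᵀ.
Δ = 10.1257·5 − (6.2226)² = 11.9082; k = (18.5446·5 − 6.2226·11.9596)/11.9082 = 1.53704, ln C = (10.1257·11.9596 − 6.2226·18.5446)/11.9082 = 0.47905.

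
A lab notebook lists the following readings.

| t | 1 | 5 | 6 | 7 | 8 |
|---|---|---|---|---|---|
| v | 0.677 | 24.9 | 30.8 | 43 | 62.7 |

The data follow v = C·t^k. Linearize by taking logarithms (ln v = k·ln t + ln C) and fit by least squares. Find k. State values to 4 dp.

k = 2.1592

Linearized form: ln v = k·ln t + ln C. From the 5 transformed points,
Σln t = 7.4265, Σ(ln t)² = 13.9113, Σln v = 14.1519, Σln t·ln v = 27.2399.
Equations: 13.9113·k + 7.4265·ln C = 27.2399;  7.4265·k + 5·ln C = 14.1519.
Slope k = (n·Σln t·ln v − Σln t·Σln v)/(n·Σ(ln t)² − (Σln t)²) = (5·27.2399 − 7.4265·14.1519)/14.4030 = 2.15925; ln C = (Σln v − k·Σln t)/n = -0.37678.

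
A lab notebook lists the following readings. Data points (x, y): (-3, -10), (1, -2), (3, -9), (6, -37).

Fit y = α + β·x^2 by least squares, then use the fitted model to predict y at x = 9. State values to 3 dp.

Forming AᵀA = [[4, 55]; [55, 1459]] and Aᵀy = [-58, -1505]ᵀ gives AᵀA·[α, β]ᵀ = Aᵀy.
Determinant 4·1459 − 55² = 2811.
α = ((-58)·1459 − 55·(-1505))/2811 = -1847/2811; β = (4·(-1505) − 55·(-58))/2811 = -2830/2811.
At x = 9: ŷ = (-1847/2811)·(1) + (-2830/2811)·(81) = -231077/2811.

ŷ = -82.205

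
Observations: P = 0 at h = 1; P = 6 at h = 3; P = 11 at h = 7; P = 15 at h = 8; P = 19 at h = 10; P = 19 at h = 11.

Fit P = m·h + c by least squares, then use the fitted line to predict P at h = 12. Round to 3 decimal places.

The normal equations are: 344·m + 40·c = 614;  40·m + 6·c = 70.
(Σh·h = 344, Σh = 40, Σ1 = 6, Σh·P = 614, ΣP = 70.)
Eliminating c: 6·(row 1) − 40·(row 2) gives 464·m = 6·614 − 40·70 = 884, so m = 221/116.
Then c = (70 − 40·(221/116))/6 = -30/29.
At h = 12: P̂ = (221/116)·(12) + (-30/29)·(1) = 633/29.

P̂ = 21.828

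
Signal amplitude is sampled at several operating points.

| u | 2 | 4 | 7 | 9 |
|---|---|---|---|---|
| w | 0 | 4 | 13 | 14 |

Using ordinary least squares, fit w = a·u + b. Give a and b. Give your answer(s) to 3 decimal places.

a = 2.155, b = -4.103

XᵀX·[a, b]ᵀ = Xᵀw reads: 150·a + 22·b = 233;  22·a + 4·b = 31.
(Σu·u = 150, Σu = 22, Σ1 = 4, Σu·w = 233, Σw = 31.)
Eliminating b: 4·(row 1) − 22·(row 2) gives 116·a = 4·233 − 22·31 = 250, so a = 125/58.
Then b = (31 − 22·(125/58))/4 = -119/29.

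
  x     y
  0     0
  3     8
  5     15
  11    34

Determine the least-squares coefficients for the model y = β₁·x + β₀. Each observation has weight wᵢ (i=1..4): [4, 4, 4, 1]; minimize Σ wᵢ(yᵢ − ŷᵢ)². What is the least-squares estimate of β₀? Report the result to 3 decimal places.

β₀ = -0.488

Setting ∂/∂β₁ … = 0 gives: 257·β₁ + 43·β₀ = 770;  43·β₁ + 13·β₀ = 126.
Eliminating β₀: 13·(row 1) − 43·(row 2) gives 1492·β₁ = 13·770 − 43·126 = 4592, so β₁ = 1148/373.
Then β₀ = (126 − 43·(1148/373))/13 = -182/373.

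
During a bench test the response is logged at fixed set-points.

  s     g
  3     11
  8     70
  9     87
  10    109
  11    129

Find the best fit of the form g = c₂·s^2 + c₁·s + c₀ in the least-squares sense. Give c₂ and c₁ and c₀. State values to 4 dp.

Entries of XᵀX: Σs^2·s^2 = 35379, Σs^2·s = 3599, Σs^2 = 375, Σs·s = 375, Σs = 41, Σ1 = 5.
Right-hand side: Σs^2·g = 38135, Σs·g = 3885, Σg = 406.
XᵀX·[c₂, c₁, c₀]ᵀ = Xᵀg becomes [[35379, 3599, 375]; [3599, 375, 41]; [375, 41, 5]]·[c₂, c₁, c₀]ᵀ = [38135, 3885, 406]ᵀ.
Inverting the 3×3 Gram matrix, [c₂, c₁, c₀]ᵀ = [17347/17198, 12083/17198, -1814/8599]ᵀ.

c₂ = 1.0087, c₁ = 0.7026, c₀ = -0.2110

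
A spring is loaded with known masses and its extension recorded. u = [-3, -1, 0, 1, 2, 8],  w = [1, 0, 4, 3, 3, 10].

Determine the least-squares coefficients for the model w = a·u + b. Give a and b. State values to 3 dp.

Entries of XᵀX: Σu·u = 79, Σu = 7, Σ1 = 6.
Moment sums: Σu·w = 86, Σw = 21.
det = 79·6 − 7² = 425.
a = (86·6 − 7·21)/425 = 369/425; b = (79·21 − 7·86)/425 = 1057/425.

a = 0.868, b = 2.487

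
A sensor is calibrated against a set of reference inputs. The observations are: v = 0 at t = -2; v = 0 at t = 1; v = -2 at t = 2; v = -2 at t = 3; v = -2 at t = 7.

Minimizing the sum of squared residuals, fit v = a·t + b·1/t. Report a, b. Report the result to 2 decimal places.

Sums needed: Σt·t = 67, Σt·1/t = 5, Σ1/t·1/t = 1439/882.
And Σt·v = -24, Σ1/t·v = -41/21.
Normal equations: [[67, 5]; [5, 1439/882]]·[a, b]ᵀ = [-24, -41/21]ᵀ.
Δ = 67·(1439/882) − 5² = 74363/882.
a = ((-24)·(1439/882) − 5·(-41/21))/(74363/882) = -25926/74363; b = (67·(-41/21) − 5·(-24))/(74363/882) = -9534/74363.

a = -0.35, b = -0.13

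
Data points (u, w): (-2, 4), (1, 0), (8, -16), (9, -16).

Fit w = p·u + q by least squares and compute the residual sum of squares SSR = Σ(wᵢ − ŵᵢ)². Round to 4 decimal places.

Setting ∂/∂p … = 0 gives: 150·p + 16·q = -280;  16·p + 4·q = -28.
Determinant 150·4 − 16² = 344.
p = ((-280)·4 − 16·(-28))/344 = -84/43; q = (150·(-28) − 16·(-280))/344 = 35/43.
Residuals: -31/43, 49/43, -51/43, 33/43; SSR = 164/43.

SSR = 3.8140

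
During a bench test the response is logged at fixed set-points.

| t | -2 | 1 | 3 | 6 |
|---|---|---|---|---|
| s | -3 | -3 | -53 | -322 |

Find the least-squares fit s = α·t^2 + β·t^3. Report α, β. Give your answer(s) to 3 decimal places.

Setting ∂/∂α … = 0 gives: 1394·α + 7988·β = -12084;  7988·α + 47450·β = -70962.
(Σt^2·t^2 = 1394, Σt^2·t^3 = 7988, Σt^3·t^3 = 47450, Σt^2·s = -12084, Σt^3·s = -70962.)
det = 1394·47450 − 7988² = 2337156.
α = ((-12084)·47450 − 7988·(-70962))/2337156 = -181704/64921; β = (1394·(-70962) − 7988·(-12084))/2337156 = -66501/64921.

α = -2.799, β = -1.024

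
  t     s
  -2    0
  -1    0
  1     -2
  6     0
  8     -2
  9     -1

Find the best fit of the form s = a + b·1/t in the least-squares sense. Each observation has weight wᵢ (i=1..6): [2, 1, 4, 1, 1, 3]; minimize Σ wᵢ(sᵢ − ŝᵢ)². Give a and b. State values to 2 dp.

a = -0.83, b = -1.15

Entries of AᵀWA: Σwᵢ·1 = 12, Σwᵢ·1/t = 21/8, Σwᵢ·1/t·1/t = 9643/1728.
And Σwᵢ·s = -13, Σwᵢ·1/t·s = -103/12.
AᵀWA·[a, b]ᵀ = AᵀWs becomes [[12, 21/8]; [21/8, 9643/1728]]·[a, b]ᵀ = [-13, -103/12]ᵀ.
Determinant 12·(9643/1728) − (21/8)² = 34603/576.
a = ((-13)·(9643/1728) − (21/8)·(-103/12))/(34603/576) = -86425/103809; b = (12·(-103/12) − (21/8)·(-13))/(34603/576) = -39672/34603.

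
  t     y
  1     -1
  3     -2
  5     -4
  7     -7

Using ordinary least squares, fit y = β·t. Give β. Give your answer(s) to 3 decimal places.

β = -0.905

The normal equations are: 84·β = -76.
(Σt·t = 84, Σt·y = -76.)
β = (-76)/84 = -0.904762.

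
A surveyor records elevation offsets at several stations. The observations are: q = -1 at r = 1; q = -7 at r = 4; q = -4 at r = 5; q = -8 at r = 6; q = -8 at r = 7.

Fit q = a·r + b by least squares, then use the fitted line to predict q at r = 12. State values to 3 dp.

The normal equations are: 127·a + 23·b = -153;  23·a + 5·b = -28.
(Σr·r = 127, Σr = 23, Σ1 = 5, Σr·q = -153, Σq = -28.)
Δ = 127·5 − 23² = 106.
a = ((-153)·5 − 23·(-28))/106 = -121/106; b = (127·(-28) − 23·(-153))/106 = -37/106.
At r = 12: q̂ = (-121/106)·(12) + (-37/106)·(1) = -1489/106.

q̂ = -14.047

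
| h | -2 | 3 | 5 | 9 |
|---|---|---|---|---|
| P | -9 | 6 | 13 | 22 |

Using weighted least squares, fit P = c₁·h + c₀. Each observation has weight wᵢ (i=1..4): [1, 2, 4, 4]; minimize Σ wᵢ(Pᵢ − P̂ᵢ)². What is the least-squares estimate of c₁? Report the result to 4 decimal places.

c₁ = 2.7458

Entries of MᵀWM: Σwᵢ·h·h = 446, Σwᵢ·h = 60, Σwᵢ·1 = 11.
And Σwᵢ·h·P = 1106, Σwᵢ·P = 143.
So MᵀWM·[c₁, c₀]ᵀ = MᵀWP: [[446, 60]; [60, 11]]·[c₁, c₀]ᵀ = [1106, 143]ᵀ.
Determinant 446·11 − 60² = 1306.
c₁ = (1106·11 − 60·143)/1306 = 1793/653; c₀ = (446·143 − 60·1106)/1306 = -1291/653.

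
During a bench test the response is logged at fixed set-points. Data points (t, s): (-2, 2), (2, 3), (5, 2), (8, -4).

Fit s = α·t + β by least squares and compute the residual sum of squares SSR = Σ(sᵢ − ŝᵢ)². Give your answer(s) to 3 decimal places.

Normal-equation sums: Σt·t = 97, Σt = 13, Σ1 = 4.
For Mᵀs: Σt·s = -20, Σs = 3.
MᵀM·[α, β]ᵀ = Mᵀs becomes [[97, 13]; [13, 4]]·[α, β]ᵀ = [-20, 3]ᵀ.
Eliminating β: 4·(row 1) − 13·(row 2) gives 219·α = 4·(-20) − 13·3 = -119, so α = -119/219.
Then β = (3 − 13·(-119/219))/4 = 551/219.
Residuals: -117/73, 344/219, 482/219, -475/219; SSR = 3194/219.

SSR = 14.584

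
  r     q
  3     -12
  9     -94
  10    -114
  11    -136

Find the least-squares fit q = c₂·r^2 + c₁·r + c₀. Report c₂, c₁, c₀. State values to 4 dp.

Forming XᵀX = [[31283, 3087, 311]; [3087, 311, 33]; [311, 33, 4]] and Xᵀq = [-35578, -3518, -356]ᵀ gives XᵀX·[c₂, c₁, c₀]ᵀ = Xᵀq.
Row-reducing yields c₂ = -324/353, c₁ = -4672/1765, c₀ = 7414/1765.

c₂ = -0.9178, c₁ = -2.6470, c₀ = 4.2006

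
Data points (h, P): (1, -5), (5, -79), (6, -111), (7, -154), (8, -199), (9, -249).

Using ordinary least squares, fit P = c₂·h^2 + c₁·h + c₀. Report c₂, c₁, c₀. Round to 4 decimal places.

AᵀA·[c₂, c₁, c₀]ᵀ = AᵀP reads: 14980·c₂ + 1926·c₁ + 256·c₀ = -46427;  1926·c₂ + 256·c₁ + 36·c₀ = -5977;  256·c₂ + 36·c₁ + 6·c₀ = -797.
Row-reducing yields c₂ = -9245/3058, c₁ = -1219/3058, c₀ = -4437/3058.

c₂ = -3.0232, c₁ = -0.3986, c₀ = -1.4509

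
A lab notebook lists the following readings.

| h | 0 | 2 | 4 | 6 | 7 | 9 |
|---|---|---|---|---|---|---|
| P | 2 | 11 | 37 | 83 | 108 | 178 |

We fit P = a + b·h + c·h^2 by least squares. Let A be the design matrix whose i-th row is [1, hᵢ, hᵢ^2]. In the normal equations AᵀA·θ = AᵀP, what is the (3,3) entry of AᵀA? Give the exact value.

10530

Row 3 ↔ basis h^2, column 3 ↔ basis h^2, so (AᵀA)_{3,3} = Σᵢ (h^2)·(h^2) = (0)·(0) + (4)·(4) + (16)·(16) + (36)·(36) + (49)·(49) + (81)·(81) = 10530.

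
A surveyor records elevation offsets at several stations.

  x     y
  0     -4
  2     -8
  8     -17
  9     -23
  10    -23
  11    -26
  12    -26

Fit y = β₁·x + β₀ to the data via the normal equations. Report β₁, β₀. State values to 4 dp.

β₁ = -1.9072, β₀ = -3.9754

Setting ∂/∂β₁ … = 0 gives: 514·β₁ + 52·β₀ = -1187;  52·β₁ + 7·β₀ = -127.
Δ = 514·7 − 52² = 894.
β₁ = ((-1187)·7 − 52·(-127))/894 = -1705/894; β₀ = (514·(-127) − 52·(-1187))/894 = -1777/447.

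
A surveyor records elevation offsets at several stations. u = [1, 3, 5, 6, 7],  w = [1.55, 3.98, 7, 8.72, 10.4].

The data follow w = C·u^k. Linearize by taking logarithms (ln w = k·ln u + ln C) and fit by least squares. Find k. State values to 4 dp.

With ln wᵢ as the transformed response and ln uᵢ as the regressor:
Σln u = 6.4457, Σ(ln u)² = 10.7942, Σln w = 8.2729, Σln u·ln w = 13.0865.
Equations: 10.7942·k + 6.4457·ln C = 13.0865;  6.4457·k + 5·ln C = 8.2729.
Slope k = (n·Σln u·ln w − Σln u·Σln w)/(n·Σ(ln u)² − (Σln u)²) = (5·13.0865 − 6.4457·8.2729)/12.4237 = 0.97459; ln C = (Σln w − k·Σln u)/n = 0.39819.

k = 0.9746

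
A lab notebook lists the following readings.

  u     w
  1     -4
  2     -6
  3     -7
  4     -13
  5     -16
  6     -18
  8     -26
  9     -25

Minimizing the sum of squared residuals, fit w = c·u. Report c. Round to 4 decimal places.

Forming XᵀX = [[236]] and Xᵀw = [-710]ᵀ gives XᵀX·[c]ᵀ = Xᵀw.
Hence c = -710 / 236 ≈ -3.00847.

c = -3.0085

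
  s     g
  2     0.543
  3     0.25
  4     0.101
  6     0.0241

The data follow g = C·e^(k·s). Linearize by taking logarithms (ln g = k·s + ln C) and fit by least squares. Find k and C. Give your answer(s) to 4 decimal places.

k = -0.7825, C = 2.5365

Let Y = ln g. Fitting Y = k·s + ln C by least squares:
Σs = 15.0000, Σ(s)² = 65.0000, Σln g = -8.0151, Σs·ln g = -36.9040.
Equations: 65.0000·k + 15.0000·ln C = -36.9040;  15.0000·k + 4·ln C = -8.0151.
Solving (det = 35.0000): k = -0.78255, ln C = 0.93077, so C = exp(0.93077) = 2.53646.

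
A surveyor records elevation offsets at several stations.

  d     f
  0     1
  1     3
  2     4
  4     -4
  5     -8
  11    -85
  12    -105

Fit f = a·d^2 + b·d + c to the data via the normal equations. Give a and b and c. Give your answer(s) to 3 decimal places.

a = -0.982, b = 2.955, c = 1.153

Compute the Gram sums: Σd^2·d^2 = 36275, Σd^2·d = 3257, Σd^2 = 311, Σd·d = 311, Σd = 35, Σ1 = 7.
Right-hand side: Σd^2·f = -25650, Σd·f = -2240, Σf = -194.
MᵀM·[a, b, c]ᵀ = Mᵀf becomes [[36275, 3257, 311]; [3257, 311, 35]; [311, 35, 7]]·[a, b, c]ᵀ = [-25650, -2240, -194]ᵀ.
Row-reducing yields a = -270649/275529, b = 814138/275529, c = 105923/91843.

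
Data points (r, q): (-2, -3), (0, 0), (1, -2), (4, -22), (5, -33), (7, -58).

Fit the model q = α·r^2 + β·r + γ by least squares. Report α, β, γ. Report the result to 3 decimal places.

α = -1.021, β = -1.158, γ = -0.613

With design matrix M, MᵀM = [[3299, 525, 95]; [525, 95, 15]; [95, 15, 6]] and Mᵀq = [-4033, -655, -118]ᵀ.
Solving the 3×3 system (Gaussian elimination) gives α = -547/536, β = -14279/12328, γ = -3777/6164.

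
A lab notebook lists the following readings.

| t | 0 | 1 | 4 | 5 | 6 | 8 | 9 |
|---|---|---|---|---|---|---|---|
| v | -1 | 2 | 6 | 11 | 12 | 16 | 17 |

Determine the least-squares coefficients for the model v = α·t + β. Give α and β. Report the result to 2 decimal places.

α = 2.03, β = -0.58

Sums needed: Σt·t = 223, Σt = 33, Σ1 = 7.
Moment sums: Σt·v = 434, Σv = 63.
Δ = 223·7 − 33² = 472.
α = (434·7 − 33·63)/472 = 959/472; β = (223·63 − 33·434)/472 = -273/472.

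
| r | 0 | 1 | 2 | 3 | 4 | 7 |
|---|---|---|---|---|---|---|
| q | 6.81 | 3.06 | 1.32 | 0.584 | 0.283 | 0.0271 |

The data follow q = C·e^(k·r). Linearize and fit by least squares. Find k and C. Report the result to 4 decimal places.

With ln qᵢ as the transformed response and rᵢ as the regressor:
Σr = 17.0000, Σ(r)² = 79.0000, Σln q = -2.0939, Σr·ln q = -30.2467.
Equations: 79.0000·k + 17.0000·ln C = -30.2467;  17.0000·k + 6·ln C = -2.0939.
Δ = 79.0000·6 − (17.0000)² = 185.0000; k = (-30.2467·6 − 17.0000·-2.0939)/185.0000 = -0.78856, ln C = (79.0000·-2.0939 − 17.0000·-30.2467)/185.0000 = 1.88525, so C = exp(1.88525) = 6.58802.

k = -0.7886, C = 6.5880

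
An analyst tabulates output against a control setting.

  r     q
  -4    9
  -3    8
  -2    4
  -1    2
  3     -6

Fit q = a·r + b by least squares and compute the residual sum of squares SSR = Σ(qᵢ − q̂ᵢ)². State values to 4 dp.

SSR = 2.0479

Entries of AᵀA: Σr·r = 39, Σr = -7, Σ1 = 5.
Right-hand side: Σr·q = -88, Σq = 17.
So AᵀA·[a, b]ᵀ = Aᵀq: [[39, -7]; [-7, 5]]·[a, b]ᵀ = [-88, 17]ᵀ.
det = 39·5 − (-7)² = 146.
a = ((-88)·5 − (-7)·17)/146 = -321/146; b = (39·17 − (-7)·(-88))/146 = 47/146.
Residuals: -17/146, 79/73, -105/146, -38/73, 20/73; SSR = 299/146.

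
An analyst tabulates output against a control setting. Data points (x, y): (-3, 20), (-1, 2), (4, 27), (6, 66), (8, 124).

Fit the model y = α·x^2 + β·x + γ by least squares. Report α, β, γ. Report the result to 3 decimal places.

Setting ∂/∂α … = 0 gives: 5730·α + 764·β + 126·γ = 10926;  764·α + 126·β + 14·γ = 1434;  126·α + 14·β + 5·γ = 239.
(Σx^2·x^2 = 5730, Σx^2·x = 764, Σx^2 = 126, Σx·x = 126, Σx = 14, Σ1 = 5, Σx^2·y = 10926, Σx·y = 1434, Σy = 239.)
Solving the 3×3 system (Gaussian elimination) gives α = 138890/65839, β = -77856/65839, γ = -134927/65839.

α = 2.110, β = -1.183, γ = -2.049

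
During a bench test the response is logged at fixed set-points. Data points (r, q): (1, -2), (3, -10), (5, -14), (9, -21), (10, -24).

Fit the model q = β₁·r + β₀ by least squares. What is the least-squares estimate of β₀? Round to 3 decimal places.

Normal-equation sums: Σr·r = 216, Σr = 28, Σ1 = 5.
Moment sums: Σr·q = -531, Σq = -71.
Eliminating β₀: 5·(row 1) − 28·(row 2) gives 296·β₁ = 5·(-531) − 28·(-71) = -667, so β₁ = -667/296.
Then β₀ = ((-71) − 28·(-667/296))/5 = -117/74.

β₀ = -1.581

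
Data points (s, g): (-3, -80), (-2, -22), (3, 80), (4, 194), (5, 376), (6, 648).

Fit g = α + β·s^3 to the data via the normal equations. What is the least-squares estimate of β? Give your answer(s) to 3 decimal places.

Normal-equation sums: Σ1 = 6, Σs^3 = 397, Σs^3·s^3 = 67899.
Right-hand side: Σg = 1196, Σs^3·g = 203880.
det = 6·67899 − 397² = 249785.
α = (1196·67899 − 397·203880)/249785 = 266844/249785; β = (6·203880 − 397·1196)/249785 = 748468/249785.

β = 2.996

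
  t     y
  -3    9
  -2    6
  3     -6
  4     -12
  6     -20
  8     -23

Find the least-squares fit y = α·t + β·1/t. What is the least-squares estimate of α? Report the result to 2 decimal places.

α = -3.04

With design matrix A, AᵀA = [[138, 6]; [6, 37/64]] and Aᵀy = [-409, -413/24]ᵀ.
Determinant 138·(37/64) − 6² = 1401/32.
α = ((-409)·(37/64) − 6·(-413/24))/(1401/32) = -8525/2802; β = (138·(-413/24) − 6·(-409))/(1401/32) = 2536/1401.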